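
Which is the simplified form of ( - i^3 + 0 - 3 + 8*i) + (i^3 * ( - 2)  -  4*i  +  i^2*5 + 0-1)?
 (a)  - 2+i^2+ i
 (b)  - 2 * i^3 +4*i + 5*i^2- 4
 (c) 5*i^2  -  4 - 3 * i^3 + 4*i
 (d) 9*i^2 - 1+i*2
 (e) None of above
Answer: c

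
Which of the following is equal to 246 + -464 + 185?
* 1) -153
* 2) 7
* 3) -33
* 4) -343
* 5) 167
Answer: 3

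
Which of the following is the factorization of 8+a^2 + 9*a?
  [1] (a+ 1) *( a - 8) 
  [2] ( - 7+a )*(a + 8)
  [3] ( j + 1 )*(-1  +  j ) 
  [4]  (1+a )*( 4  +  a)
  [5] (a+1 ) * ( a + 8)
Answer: 5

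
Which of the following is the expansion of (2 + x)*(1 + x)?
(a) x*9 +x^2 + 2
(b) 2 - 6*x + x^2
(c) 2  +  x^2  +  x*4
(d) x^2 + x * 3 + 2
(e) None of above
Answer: d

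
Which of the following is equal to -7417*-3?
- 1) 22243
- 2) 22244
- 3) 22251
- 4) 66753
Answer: 3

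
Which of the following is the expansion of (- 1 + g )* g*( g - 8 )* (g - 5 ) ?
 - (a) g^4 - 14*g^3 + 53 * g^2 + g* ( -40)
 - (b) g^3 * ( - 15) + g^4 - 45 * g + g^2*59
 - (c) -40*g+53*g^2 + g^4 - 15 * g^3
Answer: a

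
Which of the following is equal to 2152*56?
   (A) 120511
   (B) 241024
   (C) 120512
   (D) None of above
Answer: C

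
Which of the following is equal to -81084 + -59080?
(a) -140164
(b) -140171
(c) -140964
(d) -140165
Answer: a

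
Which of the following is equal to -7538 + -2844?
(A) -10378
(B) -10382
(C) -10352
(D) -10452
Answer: B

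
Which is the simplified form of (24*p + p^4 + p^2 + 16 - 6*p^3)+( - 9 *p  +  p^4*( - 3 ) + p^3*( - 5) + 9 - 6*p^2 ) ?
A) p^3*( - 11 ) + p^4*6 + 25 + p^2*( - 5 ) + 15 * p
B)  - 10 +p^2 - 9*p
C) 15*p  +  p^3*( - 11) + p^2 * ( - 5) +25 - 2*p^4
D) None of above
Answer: C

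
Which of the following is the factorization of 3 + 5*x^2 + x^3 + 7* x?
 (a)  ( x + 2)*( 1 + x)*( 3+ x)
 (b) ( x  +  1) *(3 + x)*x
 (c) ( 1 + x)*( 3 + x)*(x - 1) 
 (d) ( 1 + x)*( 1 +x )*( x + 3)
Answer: d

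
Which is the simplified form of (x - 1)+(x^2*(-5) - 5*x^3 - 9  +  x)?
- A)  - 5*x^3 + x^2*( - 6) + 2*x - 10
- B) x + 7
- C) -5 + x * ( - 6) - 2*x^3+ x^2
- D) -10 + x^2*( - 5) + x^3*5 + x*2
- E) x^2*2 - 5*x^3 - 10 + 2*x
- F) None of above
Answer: F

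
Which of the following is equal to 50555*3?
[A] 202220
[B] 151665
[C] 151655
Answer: B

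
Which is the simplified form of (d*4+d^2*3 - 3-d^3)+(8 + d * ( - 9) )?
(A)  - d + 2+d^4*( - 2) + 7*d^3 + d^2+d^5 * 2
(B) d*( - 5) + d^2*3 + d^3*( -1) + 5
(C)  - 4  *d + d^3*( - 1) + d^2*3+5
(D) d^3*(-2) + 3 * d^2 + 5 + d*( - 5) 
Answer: B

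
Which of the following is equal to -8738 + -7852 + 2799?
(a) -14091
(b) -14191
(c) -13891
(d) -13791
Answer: d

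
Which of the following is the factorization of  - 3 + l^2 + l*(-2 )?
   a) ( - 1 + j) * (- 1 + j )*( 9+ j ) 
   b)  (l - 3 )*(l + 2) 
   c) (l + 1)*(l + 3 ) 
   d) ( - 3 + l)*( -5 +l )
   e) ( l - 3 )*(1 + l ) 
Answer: e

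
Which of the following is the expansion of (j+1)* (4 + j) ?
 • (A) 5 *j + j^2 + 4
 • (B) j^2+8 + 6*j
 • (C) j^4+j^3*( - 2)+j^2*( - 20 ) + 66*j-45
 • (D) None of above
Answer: A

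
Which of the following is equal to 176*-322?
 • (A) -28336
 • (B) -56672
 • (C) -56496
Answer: B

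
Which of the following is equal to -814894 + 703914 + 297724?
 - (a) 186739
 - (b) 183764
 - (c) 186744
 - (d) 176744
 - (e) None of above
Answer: c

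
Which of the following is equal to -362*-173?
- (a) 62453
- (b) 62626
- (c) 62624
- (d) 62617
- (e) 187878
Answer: b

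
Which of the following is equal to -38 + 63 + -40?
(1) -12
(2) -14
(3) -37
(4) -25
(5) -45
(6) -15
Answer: 6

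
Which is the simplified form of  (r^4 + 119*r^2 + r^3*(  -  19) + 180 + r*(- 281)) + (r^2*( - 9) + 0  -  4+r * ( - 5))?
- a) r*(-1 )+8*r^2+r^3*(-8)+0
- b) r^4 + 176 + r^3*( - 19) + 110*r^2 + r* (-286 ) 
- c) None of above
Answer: b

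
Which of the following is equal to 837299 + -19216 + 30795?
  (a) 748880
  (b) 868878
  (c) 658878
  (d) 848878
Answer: d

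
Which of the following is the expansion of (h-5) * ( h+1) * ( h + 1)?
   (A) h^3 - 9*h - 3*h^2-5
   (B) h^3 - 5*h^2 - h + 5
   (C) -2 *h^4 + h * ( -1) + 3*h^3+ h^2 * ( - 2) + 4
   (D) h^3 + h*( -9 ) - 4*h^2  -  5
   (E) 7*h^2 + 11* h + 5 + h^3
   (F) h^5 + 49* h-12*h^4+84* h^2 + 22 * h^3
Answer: A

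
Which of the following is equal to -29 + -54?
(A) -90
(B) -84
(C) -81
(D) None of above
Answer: D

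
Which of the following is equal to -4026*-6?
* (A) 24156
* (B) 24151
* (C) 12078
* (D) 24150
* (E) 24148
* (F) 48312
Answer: A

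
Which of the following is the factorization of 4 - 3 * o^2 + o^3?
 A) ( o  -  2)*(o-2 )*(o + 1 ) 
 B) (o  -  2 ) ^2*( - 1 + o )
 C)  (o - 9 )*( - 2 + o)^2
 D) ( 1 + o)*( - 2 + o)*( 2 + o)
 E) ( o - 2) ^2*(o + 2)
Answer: A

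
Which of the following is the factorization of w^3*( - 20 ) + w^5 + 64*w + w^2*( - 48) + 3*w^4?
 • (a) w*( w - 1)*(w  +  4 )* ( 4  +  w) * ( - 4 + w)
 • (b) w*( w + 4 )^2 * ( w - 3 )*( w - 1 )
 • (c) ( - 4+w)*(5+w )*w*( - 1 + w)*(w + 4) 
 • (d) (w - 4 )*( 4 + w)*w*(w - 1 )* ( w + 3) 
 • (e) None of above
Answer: a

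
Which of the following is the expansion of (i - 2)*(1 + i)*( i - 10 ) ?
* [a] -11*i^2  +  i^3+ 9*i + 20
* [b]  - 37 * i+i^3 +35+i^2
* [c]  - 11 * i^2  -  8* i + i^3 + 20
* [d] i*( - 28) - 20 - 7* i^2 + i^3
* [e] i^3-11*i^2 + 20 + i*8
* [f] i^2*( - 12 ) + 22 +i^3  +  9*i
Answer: e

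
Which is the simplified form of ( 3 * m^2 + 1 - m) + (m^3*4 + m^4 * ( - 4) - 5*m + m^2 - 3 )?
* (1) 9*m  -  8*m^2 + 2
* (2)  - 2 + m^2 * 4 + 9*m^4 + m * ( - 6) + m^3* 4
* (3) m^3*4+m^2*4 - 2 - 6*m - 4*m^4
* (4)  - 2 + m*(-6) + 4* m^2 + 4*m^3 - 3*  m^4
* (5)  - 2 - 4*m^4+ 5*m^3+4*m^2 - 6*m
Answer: 3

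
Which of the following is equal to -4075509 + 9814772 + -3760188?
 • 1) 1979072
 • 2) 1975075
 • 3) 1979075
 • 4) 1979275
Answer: 3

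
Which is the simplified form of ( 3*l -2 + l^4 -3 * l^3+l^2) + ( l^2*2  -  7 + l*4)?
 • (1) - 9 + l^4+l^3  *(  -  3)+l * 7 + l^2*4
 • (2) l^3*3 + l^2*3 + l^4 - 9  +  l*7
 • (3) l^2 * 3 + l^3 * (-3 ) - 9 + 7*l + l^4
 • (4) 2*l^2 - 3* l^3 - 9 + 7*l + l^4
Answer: 3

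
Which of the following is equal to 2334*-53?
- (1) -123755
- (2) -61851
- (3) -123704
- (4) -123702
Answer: 4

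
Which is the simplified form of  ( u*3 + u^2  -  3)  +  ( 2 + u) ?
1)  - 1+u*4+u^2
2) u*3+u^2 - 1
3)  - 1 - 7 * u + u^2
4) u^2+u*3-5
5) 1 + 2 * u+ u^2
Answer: 1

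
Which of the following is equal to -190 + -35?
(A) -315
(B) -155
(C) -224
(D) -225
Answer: D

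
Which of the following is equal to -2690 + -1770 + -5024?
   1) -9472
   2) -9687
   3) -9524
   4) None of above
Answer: 4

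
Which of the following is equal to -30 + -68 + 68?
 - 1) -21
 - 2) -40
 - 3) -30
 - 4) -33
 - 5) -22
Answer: 3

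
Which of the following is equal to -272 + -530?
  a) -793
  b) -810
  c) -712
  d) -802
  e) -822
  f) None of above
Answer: d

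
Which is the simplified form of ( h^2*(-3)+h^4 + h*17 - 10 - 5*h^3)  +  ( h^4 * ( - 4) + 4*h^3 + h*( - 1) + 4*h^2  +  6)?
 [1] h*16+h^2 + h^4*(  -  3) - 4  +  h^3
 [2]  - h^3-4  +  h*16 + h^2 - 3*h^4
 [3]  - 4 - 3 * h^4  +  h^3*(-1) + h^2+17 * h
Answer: 2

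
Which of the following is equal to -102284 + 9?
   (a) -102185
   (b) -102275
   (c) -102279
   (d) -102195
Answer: b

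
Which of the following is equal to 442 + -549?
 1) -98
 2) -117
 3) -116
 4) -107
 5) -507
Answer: 4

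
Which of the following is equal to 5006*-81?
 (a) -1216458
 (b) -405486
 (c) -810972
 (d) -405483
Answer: b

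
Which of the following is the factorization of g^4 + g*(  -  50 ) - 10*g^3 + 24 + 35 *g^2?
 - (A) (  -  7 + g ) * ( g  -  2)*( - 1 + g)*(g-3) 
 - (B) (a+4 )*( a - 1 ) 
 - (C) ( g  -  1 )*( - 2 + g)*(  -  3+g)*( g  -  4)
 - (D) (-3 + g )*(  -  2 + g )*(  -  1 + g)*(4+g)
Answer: C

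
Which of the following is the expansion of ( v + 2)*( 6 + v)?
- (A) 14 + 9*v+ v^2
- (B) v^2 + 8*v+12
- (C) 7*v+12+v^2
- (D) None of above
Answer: B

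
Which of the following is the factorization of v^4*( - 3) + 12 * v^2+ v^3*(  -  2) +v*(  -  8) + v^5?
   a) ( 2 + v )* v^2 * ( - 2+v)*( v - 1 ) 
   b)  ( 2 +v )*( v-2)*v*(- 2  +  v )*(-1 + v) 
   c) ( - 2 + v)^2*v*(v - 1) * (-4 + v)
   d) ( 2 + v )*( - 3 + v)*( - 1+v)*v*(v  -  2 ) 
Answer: b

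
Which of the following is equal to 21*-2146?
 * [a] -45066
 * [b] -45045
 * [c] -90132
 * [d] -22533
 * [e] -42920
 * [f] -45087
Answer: a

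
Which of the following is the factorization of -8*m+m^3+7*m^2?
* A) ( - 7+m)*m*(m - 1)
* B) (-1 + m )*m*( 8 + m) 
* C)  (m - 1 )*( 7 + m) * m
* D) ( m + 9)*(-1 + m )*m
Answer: B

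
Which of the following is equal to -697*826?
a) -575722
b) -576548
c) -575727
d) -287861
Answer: a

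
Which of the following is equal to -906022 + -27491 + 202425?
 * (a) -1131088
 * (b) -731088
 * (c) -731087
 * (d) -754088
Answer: b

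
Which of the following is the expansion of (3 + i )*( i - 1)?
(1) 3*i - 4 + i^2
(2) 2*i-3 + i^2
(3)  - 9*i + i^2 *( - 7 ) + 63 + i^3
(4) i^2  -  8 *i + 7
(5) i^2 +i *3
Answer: 2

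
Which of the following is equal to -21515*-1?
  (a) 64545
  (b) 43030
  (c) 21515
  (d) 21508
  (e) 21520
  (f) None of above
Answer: c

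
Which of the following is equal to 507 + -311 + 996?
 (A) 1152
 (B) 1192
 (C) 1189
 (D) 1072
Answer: B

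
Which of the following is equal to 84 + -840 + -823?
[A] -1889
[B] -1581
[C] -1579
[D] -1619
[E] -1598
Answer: C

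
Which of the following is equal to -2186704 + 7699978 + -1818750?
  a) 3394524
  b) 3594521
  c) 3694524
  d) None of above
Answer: c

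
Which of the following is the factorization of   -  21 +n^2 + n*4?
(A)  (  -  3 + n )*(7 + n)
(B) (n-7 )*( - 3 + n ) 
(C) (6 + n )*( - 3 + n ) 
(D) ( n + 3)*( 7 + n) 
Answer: A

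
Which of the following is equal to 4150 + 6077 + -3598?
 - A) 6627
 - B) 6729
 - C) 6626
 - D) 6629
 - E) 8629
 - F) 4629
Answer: D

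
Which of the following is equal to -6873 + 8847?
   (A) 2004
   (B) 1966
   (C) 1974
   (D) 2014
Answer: C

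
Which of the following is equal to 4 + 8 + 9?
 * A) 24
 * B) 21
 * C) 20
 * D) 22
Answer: B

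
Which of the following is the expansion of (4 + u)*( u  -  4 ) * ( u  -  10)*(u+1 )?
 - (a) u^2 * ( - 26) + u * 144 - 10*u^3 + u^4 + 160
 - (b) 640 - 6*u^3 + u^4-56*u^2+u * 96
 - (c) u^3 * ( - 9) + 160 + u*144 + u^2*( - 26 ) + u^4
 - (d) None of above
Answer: c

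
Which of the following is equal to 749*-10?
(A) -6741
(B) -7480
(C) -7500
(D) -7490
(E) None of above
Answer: D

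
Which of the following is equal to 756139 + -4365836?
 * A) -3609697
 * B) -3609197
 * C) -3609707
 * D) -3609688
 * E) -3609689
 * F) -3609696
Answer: A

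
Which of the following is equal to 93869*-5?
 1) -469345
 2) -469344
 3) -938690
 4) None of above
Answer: 1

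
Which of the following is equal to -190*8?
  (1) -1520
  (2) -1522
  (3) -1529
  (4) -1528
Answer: 1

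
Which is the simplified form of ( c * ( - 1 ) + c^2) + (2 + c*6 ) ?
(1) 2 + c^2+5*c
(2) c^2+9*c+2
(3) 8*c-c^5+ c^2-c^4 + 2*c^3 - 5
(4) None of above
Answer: 1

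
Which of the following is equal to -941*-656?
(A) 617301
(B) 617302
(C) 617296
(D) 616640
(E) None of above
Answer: C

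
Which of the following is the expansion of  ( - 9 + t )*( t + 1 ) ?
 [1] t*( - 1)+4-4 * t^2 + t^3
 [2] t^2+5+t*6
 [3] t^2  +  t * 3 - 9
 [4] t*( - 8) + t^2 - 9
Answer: 4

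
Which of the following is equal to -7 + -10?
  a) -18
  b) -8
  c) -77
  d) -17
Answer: d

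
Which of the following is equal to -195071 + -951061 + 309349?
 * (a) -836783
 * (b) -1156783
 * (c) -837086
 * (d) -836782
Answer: a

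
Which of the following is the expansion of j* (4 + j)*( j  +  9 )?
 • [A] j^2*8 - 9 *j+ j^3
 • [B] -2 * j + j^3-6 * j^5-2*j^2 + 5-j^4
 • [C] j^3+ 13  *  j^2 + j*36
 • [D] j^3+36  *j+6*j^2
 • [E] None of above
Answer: C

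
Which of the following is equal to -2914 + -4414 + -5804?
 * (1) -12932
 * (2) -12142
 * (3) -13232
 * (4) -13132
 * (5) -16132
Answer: 4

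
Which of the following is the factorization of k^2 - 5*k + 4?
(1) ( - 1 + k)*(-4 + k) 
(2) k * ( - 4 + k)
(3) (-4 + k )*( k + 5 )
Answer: 1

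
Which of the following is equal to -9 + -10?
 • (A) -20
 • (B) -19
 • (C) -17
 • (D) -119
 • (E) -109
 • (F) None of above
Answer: B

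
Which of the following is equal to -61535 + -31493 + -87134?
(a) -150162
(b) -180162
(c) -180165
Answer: b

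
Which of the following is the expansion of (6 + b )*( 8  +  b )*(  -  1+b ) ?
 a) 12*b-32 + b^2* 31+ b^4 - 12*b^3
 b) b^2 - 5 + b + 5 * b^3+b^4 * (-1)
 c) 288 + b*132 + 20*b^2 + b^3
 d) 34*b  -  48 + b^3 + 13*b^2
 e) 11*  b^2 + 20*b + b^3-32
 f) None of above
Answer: d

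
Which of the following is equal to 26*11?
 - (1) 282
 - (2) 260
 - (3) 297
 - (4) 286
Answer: 4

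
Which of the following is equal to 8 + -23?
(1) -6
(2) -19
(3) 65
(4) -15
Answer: 4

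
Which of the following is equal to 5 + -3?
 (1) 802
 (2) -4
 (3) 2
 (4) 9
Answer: 3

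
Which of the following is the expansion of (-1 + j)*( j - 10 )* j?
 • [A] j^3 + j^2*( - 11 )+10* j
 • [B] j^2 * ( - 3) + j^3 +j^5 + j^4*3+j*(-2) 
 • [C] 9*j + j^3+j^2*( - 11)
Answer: A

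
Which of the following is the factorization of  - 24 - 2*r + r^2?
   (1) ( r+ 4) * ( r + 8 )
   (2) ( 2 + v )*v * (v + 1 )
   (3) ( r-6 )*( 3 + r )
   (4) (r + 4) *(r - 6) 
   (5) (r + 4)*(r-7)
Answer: 4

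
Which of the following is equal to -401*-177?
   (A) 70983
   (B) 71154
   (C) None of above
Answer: C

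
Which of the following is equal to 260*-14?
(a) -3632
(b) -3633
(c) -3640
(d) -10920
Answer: c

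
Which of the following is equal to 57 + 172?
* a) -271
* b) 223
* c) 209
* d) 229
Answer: d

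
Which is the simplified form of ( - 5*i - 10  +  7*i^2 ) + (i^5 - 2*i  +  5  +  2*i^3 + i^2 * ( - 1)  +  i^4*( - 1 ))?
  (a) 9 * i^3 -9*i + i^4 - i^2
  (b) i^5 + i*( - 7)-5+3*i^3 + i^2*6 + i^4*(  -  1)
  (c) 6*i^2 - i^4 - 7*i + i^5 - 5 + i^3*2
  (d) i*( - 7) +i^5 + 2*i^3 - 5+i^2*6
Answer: c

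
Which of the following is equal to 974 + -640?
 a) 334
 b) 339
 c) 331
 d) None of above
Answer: a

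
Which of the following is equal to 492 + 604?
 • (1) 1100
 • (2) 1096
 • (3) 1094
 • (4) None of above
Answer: 2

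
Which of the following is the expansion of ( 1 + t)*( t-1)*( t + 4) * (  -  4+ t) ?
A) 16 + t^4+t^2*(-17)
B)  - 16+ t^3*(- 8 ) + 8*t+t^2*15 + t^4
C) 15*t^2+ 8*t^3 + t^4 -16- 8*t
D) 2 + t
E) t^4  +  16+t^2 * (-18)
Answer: A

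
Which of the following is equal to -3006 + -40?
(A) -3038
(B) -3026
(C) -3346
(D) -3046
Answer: D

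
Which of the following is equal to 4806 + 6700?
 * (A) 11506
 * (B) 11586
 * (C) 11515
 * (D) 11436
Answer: A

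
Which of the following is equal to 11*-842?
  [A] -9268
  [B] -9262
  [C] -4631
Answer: B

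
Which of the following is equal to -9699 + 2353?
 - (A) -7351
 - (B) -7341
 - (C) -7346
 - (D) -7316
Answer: C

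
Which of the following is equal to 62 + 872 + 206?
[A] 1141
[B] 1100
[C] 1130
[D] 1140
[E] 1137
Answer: D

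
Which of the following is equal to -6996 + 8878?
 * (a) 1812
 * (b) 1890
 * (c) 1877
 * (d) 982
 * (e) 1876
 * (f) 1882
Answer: f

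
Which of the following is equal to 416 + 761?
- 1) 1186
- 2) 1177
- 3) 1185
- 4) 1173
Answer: 2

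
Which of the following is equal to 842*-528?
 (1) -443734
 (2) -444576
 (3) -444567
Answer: 2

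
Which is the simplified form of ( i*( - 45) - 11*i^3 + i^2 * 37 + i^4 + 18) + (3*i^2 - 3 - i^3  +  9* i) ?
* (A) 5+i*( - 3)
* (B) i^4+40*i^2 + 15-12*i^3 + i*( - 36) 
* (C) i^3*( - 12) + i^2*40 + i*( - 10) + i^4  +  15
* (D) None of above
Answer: B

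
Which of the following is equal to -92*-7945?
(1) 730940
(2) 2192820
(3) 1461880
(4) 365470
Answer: 1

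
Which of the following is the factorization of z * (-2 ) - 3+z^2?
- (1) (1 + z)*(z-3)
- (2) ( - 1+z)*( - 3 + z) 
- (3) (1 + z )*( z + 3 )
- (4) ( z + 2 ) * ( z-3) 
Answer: 1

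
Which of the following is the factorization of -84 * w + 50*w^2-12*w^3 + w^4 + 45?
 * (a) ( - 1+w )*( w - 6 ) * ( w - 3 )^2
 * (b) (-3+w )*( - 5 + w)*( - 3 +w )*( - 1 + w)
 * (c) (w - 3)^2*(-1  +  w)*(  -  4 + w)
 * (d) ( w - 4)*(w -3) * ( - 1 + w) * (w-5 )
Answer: b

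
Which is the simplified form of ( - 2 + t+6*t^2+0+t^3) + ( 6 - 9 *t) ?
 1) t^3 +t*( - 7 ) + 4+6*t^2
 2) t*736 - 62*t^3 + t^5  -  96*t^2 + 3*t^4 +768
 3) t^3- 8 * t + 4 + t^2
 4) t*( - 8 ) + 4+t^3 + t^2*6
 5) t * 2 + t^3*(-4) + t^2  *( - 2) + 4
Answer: 4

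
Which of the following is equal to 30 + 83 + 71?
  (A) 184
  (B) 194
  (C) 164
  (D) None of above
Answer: A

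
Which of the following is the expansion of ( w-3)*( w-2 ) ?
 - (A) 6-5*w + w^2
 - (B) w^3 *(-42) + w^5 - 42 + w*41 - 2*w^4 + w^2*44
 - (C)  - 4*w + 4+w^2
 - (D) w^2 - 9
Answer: A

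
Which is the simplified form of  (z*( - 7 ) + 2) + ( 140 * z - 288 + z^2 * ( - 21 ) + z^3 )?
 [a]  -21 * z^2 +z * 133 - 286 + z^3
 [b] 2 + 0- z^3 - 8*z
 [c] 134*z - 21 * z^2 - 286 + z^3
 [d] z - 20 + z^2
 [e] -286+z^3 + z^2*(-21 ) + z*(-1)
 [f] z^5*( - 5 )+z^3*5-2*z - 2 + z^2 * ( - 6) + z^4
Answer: a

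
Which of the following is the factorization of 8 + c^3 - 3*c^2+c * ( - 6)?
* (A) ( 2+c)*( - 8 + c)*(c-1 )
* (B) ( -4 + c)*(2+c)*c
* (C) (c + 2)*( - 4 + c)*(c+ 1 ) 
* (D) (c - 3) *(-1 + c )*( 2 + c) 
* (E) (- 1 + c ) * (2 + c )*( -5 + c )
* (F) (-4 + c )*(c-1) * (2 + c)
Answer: F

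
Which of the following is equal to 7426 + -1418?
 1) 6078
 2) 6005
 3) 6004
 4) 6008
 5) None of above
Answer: 4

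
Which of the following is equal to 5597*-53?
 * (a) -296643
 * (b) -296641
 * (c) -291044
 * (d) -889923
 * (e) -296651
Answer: b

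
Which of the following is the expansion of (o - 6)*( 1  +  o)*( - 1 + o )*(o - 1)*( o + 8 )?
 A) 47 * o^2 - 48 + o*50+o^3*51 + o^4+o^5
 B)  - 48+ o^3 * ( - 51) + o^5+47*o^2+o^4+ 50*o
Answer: B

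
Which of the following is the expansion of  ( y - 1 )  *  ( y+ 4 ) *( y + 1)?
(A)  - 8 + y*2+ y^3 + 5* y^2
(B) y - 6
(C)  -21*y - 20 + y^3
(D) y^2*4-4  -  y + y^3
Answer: D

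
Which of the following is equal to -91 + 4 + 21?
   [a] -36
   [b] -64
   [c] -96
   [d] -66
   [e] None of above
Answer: d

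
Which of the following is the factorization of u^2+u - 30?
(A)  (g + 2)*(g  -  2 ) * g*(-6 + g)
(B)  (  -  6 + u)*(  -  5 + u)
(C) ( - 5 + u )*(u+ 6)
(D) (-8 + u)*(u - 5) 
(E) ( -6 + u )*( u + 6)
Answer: C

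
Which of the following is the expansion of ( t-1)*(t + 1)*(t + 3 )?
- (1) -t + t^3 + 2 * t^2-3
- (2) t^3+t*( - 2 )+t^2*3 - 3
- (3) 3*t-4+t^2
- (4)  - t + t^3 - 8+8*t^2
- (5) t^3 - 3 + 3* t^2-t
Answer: 5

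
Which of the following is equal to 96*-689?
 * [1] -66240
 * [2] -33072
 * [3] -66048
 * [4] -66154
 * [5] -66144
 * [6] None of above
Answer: 5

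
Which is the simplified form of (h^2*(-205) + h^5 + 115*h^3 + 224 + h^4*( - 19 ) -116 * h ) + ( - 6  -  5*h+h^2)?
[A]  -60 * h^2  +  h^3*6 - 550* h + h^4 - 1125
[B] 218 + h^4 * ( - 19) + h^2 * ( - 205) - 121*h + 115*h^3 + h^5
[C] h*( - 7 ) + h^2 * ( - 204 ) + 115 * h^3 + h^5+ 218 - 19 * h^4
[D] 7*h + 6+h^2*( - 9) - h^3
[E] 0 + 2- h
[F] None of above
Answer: F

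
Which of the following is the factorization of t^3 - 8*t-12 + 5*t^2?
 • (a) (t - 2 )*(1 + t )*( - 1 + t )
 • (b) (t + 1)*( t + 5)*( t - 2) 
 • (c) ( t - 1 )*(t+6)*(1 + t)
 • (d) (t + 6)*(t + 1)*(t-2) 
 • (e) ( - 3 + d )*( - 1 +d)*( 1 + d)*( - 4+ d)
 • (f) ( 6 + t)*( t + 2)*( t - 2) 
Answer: d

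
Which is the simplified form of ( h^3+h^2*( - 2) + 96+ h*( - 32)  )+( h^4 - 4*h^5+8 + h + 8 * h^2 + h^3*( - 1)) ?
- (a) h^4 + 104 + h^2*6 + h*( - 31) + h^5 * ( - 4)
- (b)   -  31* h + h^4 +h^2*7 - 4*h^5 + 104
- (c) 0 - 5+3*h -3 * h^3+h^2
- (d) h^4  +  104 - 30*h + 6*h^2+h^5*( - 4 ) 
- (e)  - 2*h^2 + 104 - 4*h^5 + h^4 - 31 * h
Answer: a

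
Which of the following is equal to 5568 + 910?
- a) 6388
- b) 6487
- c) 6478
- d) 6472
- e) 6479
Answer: c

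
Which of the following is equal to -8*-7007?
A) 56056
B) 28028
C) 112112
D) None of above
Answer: A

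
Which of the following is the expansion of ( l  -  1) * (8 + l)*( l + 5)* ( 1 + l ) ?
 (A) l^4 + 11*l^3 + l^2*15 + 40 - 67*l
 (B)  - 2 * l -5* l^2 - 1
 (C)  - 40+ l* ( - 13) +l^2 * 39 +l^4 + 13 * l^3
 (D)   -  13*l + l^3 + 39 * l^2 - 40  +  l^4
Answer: C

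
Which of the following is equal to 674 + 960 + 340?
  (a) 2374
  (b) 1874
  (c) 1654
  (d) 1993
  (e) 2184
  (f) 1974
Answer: f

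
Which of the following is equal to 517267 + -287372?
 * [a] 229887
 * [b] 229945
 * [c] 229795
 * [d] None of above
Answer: d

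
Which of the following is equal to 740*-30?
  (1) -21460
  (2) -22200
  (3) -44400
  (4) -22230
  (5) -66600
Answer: 2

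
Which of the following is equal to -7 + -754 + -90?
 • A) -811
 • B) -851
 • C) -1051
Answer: B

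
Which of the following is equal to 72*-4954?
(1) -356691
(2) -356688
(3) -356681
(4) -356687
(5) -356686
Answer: 2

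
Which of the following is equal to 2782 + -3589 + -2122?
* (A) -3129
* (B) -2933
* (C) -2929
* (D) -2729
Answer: C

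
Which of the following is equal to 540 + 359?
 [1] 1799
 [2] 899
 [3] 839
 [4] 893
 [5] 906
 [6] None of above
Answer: 2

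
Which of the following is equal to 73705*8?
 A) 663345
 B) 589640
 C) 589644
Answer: B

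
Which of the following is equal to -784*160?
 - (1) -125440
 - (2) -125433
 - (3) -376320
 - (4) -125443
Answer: 1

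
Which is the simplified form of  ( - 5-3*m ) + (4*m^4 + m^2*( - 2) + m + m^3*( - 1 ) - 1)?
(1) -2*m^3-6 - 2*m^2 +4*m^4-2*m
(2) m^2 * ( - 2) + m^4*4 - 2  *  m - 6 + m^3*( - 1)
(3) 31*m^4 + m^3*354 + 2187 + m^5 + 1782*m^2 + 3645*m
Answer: 2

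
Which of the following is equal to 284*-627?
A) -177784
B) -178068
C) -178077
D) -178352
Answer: B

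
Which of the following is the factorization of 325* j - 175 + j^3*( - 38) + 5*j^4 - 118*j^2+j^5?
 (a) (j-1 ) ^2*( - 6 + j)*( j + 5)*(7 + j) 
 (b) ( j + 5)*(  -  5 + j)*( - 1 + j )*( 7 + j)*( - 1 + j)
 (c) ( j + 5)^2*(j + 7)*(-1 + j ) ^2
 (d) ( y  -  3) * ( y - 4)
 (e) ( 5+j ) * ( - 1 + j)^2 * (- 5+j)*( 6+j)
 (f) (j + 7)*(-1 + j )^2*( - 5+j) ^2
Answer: b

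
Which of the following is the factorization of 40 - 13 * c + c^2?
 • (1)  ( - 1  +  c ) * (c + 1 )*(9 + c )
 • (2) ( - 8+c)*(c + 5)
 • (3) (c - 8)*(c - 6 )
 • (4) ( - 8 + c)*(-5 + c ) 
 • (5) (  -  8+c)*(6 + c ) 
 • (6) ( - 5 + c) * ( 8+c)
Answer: 4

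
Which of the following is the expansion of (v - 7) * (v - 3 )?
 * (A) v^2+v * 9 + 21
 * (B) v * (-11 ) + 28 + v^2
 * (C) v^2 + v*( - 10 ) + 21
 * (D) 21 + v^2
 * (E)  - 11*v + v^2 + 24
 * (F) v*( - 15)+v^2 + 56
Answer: C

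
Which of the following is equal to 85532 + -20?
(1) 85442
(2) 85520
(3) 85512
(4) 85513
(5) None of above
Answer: 3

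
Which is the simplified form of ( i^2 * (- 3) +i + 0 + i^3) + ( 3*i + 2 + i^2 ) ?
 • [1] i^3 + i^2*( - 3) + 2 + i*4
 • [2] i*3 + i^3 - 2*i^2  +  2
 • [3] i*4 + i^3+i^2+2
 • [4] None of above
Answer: 4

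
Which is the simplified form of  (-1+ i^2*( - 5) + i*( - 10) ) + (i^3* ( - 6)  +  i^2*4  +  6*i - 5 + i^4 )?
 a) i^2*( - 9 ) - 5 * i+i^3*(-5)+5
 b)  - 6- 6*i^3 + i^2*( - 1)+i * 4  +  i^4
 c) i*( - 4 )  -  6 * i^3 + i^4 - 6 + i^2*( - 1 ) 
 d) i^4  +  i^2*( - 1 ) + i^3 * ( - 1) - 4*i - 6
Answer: c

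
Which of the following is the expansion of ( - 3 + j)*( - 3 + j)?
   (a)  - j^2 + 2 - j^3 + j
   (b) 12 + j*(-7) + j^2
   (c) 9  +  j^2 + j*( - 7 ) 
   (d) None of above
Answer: d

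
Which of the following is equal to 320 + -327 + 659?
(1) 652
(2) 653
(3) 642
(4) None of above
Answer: 1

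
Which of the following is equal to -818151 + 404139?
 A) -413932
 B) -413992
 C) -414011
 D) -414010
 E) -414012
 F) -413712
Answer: E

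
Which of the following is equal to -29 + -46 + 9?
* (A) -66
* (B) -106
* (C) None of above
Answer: A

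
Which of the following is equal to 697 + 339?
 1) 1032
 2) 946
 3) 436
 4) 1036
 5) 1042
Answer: 4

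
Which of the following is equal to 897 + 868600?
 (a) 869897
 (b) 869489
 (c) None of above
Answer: c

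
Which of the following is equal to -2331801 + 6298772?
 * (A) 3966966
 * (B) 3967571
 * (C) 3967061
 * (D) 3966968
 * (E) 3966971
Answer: E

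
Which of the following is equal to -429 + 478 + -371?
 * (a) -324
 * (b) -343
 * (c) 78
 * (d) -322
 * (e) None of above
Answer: d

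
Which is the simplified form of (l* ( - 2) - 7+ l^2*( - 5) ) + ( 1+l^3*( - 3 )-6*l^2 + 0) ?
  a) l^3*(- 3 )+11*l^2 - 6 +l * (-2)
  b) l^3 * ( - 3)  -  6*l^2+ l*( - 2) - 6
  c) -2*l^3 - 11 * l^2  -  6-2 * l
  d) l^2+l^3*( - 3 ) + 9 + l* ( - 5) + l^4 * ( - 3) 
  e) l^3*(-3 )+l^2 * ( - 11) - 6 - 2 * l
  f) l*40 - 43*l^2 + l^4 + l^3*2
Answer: e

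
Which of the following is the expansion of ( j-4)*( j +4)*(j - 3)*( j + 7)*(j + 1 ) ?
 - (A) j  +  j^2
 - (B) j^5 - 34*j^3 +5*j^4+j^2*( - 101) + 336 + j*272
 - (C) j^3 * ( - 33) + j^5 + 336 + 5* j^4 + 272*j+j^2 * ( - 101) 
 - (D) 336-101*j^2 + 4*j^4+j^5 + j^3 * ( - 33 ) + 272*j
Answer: C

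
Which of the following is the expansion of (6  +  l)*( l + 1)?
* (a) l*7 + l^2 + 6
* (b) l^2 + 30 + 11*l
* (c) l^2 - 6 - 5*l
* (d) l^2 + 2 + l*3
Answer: a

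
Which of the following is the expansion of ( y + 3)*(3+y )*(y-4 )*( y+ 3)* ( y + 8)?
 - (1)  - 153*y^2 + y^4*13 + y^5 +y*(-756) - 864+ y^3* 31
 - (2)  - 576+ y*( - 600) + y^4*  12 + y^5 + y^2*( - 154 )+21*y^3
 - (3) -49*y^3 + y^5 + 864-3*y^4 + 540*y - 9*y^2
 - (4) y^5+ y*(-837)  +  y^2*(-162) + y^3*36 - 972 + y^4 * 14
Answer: 1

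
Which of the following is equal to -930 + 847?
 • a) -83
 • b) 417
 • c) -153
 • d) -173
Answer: a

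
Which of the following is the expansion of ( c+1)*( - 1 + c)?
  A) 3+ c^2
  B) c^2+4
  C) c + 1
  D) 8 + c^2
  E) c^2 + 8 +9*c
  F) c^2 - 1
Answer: F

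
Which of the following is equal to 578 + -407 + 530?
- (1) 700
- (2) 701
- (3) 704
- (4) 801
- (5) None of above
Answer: 2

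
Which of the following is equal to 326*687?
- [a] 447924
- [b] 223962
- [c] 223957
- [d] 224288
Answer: b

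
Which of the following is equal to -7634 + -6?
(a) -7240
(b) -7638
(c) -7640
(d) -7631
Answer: c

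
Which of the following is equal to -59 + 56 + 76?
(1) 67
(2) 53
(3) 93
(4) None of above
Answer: 4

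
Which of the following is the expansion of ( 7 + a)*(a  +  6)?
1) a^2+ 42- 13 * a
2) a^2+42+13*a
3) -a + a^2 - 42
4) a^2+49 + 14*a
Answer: 2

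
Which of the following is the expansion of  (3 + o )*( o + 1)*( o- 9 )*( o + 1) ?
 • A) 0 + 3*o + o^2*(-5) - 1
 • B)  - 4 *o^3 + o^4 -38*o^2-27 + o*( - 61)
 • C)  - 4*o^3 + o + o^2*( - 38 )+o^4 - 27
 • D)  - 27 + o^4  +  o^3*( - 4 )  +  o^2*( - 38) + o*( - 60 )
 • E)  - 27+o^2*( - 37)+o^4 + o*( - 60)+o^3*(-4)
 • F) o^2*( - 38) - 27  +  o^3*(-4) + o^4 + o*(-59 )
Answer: D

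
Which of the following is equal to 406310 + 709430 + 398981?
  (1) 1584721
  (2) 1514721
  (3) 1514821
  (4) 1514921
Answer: 2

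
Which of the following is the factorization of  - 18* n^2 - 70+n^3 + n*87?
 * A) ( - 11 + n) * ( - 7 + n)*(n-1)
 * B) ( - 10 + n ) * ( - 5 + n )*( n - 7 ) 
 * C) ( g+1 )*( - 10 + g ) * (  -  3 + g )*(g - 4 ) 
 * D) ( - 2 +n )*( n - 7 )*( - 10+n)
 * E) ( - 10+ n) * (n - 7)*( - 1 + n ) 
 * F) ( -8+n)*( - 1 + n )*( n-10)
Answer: E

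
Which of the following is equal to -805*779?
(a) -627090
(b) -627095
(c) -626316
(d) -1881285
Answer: b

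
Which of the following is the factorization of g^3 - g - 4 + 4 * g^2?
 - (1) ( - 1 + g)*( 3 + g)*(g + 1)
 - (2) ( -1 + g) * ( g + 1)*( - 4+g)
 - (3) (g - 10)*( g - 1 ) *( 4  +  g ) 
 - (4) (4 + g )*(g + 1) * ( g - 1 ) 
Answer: 4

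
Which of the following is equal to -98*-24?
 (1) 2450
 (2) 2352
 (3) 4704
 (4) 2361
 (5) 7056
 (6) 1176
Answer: 2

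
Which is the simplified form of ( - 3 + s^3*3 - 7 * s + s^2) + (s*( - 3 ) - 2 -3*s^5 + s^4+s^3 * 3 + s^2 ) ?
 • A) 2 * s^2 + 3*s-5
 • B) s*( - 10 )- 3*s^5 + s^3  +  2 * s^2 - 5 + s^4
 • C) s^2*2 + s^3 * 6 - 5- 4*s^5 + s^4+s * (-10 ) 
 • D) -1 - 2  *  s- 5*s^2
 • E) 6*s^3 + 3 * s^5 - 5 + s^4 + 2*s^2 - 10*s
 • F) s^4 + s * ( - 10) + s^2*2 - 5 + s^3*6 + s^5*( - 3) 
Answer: F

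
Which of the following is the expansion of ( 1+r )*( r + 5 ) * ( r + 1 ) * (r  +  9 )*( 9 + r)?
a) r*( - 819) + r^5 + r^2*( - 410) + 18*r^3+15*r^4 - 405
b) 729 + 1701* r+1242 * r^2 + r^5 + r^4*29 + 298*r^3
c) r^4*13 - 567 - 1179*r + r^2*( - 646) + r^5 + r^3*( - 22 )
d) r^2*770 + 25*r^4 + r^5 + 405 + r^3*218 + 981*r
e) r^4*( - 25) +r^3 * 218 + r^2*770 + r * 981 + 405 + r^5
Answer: d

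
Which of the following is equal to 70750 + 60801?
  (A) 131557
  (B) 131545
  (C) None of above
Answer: C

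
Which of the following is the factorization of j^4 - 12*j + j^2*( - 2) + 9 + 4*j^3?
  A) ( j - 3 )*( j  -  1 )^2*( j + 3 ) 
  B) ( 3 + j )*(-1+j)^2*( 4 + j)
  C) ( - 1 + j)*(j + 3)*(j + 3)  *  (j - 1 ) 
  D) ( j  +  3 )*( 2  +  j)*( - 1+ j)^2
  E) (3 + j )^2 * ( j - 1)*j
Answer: C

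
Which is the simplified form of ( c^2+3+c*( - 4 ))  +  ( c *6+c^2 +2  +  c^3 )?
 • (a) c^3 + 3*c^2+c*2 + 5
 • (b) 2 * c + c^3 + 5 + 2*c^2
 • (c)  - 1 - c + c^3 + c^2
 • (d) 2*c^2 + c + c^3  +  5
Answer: b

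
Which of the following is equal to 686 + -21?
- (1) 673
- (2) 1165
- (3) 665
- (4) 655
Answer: 3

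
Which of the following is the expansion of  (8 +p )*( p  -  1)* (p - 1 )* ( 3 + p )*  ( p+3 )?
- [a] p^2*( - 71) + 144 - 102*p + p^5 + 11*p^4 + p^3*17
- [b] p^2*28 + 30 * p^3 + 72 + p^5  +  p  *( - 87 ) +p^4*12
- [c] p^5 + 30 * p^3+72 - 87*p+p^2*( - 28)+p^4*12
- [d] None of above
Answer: c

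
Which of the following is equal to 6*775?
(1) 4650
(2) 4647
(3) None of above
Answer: 1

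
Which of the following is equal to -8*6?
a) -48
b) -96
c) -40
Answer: a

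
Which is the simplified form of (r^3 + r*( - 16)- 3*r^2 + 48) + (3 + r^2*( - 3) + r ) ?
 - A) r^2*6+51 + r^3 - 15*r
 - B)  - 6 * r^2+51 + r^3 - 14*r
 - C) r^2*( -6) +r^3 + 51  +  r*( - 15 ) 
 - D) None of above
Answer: C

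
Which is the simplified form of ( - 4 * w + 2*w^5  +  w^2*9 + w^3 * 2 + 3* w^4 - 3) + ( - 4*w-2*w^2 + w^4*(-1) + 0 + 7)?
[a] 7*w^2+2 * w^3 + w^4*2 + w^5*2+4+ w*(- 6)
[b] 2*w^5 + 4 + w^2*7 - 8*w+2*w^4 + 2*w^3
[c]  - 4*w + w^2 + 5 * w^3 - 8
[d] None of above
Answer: b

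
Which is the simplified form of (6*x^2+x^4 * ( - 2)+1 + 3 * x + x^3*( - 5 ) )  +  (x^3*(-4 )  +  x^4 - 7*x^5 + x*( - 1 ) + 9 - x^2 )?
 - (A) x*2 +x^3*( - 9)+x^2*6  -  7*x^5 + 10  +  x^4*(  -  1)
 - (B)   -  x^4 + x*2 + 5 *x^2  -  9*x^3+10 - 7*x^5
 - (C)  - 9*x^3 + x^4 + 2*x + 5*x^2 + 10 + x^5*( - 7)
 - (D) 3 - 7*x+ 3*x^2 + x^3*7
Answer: B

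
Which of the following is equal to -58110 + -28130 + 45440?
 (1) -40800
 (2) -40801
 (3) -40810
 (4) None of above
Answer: 1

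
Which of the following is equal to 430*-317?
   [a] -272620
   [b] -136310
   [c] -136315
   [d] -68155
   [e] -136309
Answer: b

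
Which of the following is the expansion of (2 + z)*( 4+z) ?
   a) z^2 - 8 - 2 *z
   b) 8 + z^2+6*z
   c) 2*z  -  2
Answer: b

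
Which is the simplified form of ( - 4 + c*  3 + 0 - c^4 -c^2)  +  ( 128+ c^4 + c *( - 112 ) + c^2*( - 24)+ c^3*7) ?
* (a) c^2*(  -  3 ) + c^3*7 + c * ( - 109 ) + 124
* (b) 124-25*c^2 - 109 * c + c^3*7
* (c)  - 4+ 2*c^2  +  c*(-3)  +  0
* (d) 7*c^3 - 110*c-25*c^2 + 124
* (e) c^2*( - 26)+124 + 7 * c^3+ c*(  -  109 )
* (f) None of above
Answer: b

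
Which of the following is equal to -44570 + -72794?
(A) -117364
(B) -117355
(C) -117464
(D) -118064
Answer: A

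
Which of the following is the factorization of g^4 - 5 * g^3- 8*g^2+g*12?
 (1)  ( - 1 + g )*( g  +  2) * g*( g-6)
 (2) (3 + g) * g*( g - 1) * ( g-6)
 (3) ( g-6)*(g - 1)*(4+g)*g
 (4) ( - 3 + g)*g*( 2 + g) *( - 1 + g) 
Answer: 1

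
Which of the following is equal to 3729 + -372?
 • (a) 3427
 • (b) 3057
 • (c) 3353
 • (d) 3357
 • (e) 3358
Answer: d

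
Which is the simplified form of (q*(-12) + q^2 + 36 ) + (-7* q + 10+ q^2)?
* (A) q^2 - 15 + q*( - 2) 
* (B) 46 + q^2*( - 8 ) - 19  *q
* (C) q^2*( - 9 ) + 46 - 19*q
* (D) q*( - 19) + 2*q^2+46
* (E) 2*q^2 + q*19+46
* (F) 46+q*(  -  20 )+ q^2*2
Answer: D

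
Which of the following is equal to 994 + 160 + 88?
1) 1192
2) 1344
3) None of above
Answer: 3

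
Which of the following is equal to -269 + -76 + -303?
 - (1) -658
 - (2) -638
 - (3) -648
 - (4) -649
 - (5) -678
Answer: 3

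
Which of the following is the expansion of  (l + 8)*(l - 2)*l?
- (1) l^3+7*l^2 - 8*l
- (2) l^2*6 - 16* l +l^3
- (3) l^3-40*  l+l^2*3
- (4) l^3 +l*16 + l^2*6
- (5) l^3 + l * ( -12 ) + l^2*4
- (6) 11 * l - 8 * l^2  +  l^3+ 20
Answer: 2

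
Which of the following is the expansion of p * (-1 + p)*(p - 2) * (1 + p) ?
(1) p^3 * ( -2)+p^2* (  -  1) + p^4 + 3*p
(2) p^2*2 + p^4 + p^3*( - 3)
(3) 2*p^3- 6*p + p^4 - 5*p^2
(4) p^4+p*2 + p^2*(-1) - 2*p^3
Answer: 4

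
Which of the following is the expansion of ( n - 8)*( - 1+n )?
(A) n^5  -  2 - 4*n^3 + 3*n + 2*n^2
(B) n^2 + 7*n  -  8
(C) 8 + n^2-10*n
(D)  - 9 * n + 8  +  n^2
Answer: D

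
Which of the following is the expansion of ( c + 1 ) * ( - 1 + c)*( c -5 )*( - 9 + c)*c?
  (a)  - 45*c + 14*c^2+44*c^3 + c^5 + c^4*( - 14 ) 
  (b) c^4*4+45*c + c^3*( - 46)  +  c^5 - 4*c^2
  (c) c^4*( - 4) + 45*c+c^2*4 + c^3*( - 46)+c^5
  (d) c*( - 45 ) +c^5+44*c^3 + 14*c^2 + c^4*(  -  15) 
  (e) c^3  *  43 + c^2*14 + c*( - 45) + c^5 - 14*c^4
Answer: a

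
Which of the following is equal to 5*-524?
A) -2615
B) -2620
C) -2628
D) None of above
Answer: B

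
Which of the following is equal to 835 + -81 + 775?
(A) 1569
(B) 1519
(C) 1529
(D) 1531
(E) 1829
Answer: C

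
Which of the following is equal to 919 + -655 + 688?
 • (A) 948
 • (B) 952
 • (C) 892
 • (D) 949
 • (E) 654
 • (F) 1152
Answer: B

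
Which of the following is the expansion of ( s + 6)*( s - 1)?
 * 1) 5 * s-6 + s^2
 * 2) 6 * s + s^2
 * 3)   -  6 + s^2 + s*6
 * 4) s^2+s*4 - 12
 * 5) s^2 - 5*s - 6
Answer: 1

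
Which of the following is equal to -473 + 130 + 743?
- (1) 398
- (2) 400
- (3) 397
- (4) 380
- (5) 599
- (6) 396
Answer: 2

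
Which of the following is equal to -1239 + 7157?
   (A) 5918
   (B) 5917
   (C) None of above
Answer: A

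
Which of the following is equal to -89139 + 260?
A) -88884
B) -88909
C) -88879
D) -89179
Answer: C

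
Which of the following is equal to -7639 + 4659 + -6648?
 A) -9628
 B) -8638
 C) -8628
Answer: A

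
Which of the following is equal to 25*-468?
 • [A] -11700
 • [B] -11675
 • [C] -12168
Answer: A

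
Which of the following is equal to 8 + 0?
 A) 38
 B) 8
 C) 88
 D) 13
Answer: B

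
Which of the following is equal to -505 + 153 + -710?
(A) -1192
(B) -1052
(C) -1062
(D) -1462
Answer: C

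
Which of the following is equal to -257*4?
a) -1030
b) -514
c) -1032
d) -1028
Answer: d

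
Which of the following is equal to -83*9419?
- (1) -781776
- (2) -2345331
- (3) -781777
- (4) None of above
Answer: 3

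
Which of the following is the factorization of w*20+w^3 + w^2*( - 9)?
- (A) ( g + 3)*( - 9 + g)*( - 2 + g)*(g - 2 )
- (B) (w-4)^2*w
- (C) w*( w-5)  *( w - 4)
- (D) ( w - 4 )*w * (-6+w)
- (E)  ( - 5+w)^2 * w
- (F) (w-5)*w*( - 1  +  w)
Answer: C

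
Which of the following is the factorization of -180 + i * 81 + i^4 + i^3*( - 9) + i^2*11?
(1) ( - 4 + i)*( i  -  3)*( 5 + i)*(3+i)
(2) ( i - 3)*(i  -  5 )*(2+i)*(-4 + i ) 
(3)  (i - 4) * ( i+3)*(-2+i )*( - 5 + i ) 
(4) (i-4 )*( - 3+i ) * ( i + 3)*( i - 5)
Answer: 4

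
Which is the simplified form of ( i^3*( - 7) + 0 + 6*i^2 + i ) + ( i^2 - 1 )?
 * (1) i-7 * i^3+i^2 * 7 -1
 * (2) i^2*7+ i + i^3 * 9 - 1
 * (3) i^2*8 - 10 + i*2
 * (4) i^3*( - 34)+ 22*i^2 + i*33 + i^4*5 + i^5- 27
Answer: 1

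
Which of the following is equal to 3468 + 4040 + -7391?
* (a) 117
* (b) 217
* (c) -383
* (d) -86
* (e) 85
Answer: a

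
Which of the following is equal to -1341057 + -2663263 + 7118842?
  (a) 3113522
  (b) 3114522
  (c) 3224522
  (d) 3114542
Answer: b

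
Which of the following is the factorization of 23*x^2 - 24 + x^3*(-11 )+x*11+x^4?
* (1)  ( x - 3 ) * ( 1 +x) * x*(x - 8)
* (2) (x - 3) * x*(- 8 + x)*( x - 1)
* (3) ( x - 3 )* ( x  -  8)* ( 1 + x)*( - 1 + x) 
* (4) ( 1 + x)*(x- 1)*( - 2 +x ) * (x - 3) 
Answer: 3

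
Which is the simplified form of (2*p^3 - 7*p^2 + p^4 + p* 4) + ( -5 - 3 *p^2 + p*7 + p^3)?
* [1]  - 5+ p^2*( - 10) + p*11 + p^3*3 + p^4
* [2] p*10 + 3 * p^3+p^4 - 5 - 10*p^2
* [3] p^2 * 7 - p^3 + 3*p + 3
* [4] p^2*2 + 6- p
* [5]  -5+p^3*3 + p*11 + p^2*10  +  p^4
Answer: 1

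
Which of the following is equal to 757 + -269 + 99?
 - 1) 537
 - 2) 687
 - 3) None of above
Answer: 3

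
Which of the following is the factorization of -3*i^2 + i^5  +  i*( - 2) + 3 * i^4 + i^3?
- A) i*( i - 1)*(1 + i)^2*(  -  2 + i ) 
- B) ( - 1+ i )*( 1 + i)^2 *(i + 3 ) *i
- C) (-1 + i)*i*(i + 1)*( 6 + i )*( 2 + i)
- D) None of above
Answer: D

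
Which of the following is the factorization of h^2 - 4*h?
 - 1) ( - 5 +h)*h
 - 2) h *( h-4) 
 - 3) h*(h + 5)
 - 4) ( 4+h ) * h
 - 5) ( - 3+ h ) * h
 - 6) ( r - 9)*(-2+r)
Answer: 2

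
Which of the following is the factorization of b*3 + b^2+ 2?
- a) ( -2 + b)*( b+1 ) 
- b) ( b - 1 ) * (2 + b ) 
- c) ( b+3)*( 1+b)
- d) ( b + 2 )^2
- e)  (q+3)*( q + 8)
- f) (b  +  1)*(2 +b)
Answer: f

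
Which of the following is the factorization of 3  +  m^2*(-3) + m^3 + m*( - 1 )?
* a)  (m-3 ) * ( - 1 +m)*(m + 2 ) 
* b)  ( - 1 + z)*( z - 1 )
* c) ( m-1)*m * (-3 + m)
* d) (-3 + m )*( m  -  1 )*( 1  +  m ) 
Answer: d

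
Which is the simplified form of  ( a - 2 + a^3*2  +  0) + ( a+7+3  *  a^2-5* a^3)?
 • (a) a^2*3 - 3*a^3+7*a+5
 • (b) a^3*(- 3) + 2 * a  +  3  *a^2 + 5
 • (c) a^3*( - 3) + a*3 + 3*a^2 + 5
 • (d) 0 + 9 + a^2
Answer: b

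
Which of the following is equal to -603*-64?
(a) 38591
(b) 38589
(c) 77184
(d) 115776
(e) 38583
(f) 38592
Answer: f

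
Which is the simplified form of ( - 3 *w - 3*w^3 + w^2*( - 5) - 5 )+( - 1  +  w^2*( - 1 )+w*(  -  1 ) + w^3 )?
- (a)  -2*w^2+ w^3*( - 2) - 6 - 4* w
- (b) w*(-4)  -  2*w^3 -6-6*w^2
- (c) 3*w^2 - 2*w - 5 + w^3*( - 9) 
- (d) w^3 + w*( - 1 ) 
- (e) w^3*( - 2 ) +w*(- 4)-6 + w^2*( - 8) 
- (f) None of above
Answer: b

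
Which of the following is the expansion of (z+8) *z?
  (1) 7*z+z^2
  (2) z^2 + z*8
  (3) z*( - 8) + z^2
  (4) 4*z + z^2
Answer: 2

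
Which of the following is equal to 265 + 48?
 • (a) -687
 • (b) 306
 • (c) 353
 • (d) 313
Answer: d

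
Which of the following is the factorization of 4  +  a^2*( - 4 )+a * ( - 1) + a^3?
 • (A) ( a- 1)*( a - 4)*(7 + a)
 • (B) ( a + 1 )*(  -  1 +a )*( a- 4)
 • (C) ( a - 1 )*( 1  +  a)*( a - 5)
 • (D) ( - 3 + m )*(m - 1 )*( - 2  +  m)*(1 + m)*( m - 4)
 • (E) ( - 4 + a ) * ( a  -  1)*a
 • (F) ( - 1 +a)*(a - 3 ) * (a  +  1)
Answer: B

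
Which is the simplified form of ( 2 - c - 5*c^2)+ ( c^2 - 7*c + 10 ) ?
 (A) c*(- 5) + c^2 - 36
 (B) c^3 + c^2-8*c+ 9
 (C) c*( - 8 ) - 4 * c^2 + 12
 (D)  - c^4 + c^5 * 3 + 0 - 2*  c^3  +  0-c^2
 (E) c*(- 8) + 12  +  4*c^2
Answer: C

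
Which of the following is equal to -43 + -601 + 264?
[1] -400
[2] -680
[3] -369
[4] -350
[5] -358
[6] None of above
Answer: 6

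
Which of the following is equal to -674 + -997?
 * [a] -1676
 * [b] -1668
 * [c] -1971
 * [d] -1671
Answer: d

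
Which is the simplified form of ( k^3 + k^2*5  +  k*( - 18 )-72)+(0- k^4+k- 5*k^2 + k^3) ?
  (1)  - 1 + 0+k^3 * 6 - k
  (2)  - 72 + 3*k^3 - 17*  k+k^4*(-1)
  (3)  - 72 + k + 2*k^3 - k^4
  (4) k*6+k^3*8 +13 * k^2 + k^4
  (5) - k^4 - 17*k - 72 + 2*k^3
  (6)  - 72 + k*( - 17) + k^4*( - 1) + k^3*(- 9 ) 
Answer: 5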